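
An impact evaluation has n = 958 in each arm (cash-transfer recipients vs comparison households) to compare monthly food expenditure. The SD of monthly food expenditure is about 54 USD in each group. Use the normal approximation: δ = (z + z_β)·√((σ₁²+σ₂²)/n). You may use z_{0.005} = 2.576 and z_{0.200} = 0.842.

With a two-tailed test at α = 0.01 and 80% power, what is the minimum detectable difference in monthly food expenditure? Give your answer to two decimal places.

Minimum detectable difference ≈ 8.43 USD

δ = (z_{α/2} + z_β) · √((σ₁²+σ₂²)/n)
  = (2.576 + 0.842) · √(5832/958)
  = 3.418 · √6.0877
  = 3.418 · 2.4673
  = 8.4333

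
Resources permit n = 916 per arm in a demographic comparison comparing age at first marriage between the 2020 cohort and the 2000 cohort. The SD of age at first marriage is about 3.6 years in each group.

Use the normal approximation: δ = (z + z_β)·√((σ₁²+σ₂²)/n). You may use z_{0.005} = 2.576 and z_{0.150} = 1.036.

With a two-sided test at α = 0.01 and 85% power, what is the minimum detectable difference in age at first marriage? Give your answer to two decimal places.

Minimum detectable difference ≈ 0.61 years

δ = (z_{α/2} + z_β) · √((σ₁²+σ₂²)/n)
  = (2.576 + 1.036) · √(25.92/916)
  = 3.612 · √0.0283
  = 3.612 · 0.1682
  = 0.6076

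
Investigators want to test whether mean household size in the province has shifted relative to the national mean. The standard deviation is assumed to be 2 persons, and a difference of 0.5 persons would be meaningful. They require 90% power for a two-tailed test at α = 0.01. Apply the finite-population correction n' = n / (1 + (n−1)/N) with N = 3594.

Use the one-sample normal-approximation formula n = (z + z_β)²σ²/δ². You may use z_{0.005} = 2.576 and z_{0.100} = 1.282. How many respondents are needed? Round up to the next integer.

n = 224

n = (z_{α/2} + z_β)² · σ² / δ²
  = (2.576 + 1.282)² · 2² / 0.5²
  = 14.8842 · 4 / 0.25
  = 238.15
Finite-population correction (N = 3594): 238.15 / (1 + (238.15 − 1)/3594) = 223.41.
Round up → n = 224.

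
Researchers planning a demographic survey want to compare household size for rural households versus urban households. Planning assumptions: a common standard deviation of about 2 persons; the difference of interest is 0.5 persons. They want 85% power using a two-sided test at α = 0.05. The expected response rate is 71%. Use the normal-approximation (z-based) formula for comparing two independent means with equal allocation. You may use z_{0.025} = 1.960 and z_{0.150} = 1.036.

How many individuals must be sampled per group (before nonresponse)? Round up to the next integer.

n = (z_{α/2} + z_β)² · (σ₁² + σ₂²) / δ²
  = (1.960 + 1.036)² · (2·2² = 8) / 0.5²
  = 8.9760 · 8 / 0.25
  = 287.23
Adjust for 71% response: 287.23 / 0.71 = 404.55.
Round up → n = 405 per group.

n = 405 per group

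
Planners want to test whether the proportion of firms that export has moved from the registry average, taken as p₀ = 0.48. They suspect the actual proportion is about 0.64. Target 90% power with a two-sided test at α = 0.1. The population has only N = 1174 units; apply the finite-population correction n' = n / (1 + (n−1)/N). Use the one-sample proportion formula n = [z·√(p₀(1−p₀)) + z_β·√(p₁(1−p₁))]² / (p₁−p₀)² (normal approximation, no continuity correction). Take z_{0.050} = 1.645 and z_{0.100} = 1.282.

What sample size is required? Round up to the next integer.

n = [z_{α/2}·√(p₀q₀) + z_β·√(p₁q₁)]² / (p₁ − p₀)²
  = [1.645·√(0.48·0.52) + 1.282·√(0.64·0.36)]² / (0.16)²
  = [1.645·0.4996 + 1.282·0.4800]² / 0.0256
  = [1.4372]² / 0.0256
  = 80.69
Finite-population correction (N = 1174): 80.69 / (1 + (80.69 − 1)/1174) = 75.56.
Round up → n = 76.

n = 76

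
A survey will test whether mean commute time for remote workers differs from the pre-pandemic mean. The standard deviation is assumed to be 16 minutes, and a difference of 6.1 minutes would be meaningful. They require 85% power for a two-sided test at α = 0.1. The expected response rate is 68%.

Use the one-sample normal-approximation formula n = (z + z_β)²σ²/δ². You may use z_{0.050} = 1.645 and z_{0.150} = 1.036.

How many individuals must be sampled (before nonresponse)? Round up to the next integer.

n = 73

n = (z_{α/2} + z_β)² · σ² / δ²
  = (1.645 + 1.036)² · 16² / 6.1²
  = 7.1878 · 256 / 37.21
  = 49.45
Adjust for 68% response: 49.45 / 0.68 = 72.72.
Round up → n = 73.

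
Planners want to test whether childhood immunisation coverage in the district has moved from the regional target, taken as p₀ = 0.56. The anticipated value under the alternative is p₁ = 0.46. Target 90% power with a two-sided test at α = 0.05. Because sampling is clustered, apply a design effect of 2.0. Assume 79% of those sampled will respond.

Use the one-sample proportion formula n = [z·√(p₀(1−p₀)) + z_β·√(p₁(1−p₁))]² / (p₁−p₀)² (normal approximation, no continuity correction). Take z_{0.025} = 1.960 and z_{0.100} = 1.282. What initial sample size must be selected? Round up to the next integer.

n = [z_{α/2}·√(p₀q₀) + z_β·√(p₁q₁)]² / (p₁ − p₀)²
  = [1.960·√(0.56·0.44) + 1.282·√(0.46·0.54)]² / (-0.10)²
  = [1.960·0.4964 + 1.282·0.4984]² / 0.0100
  = [1.6119]² / 0.0100
  = 259.81
Design effect: 2.0 × 259.81 = 519.62.
Adjust for 79% response: 519.62 / 0.79 = 657.75.
Round up → n = 658.

n = 658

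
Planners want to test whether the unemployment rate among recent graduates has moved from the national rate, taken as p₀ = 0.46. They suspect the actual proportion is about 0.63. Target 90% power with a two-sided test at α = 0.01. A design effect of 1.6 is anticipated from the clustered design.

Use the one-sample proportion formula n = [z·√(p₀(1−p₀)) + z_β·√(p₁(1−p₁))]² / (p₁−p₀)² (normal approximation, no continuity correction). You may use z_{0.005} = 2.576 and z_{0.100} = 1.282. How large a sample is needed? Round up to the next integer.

n = [z_{α/2}·√(p₀q₀) + z_β·√(p₁q₁)]² / (p₁ − p₀)²
  = [2.576·√(0.46·0.54) + 1.282·√(0.63·0.37)]² / (0.17)²
  = [2.576·0.4984 + 1.282·0.4828]² / 0.0289
  = [1.9028]² / 0.0289
  = 125.29
Design effect: 1.6 × 125.29 = 200.46.
Round up → n = 201.

n = 201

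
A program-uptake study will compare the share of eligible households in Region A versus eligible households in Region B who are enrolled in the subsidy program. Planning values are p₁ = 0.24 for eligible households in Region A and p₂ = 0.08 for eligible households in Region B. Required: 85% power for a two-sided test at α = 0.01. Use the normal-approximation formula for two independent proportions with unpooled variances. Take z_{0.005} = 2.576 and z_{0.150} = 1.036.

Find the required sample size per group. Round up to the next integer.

n = (z_{α/2} + z_β)² · [p₁(1−p₁) + p₂(1−p₂)] / (p₁ − p₂)²
  = (2.576 + 1.036)² · (0.24·0.76 + 0.08·0.92) / (0.16)²
  = (3.612)² · (0.1824 + 0.0736) / 0.0256
  = 13.0465 · 0.2560 / 0.0256
  = 130.47
Round up → n = 131 per group.

n = 131 per group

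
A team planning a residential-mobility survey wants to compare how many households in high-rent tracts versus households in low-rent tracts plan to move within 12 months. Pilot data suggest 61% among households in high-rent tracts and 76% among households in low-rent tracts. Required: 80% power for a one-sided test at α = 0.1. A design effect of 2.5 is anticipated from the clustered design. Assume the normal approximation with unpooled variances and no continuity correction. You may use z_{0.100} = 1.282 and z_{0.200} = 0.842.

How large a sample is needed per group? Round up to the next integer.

n = (z_α + z_β)² · [p₁(1−p₁) + p₂(1−p₂)] / (p₁ − p₂)²
  = (1.282 + 0.842)² · (0.61·0.39 + 0.76·0.24) / (-0.15)²
  = (2.124)² · (0.2379 + 0.1824) / 0.0225
  = 4.5114 · 0.4203 / 0.0225
  = 84.27
Design effect: 2.5 × 84.27 = 210.68.
Round up → n = 211 per group.

n = 211 per group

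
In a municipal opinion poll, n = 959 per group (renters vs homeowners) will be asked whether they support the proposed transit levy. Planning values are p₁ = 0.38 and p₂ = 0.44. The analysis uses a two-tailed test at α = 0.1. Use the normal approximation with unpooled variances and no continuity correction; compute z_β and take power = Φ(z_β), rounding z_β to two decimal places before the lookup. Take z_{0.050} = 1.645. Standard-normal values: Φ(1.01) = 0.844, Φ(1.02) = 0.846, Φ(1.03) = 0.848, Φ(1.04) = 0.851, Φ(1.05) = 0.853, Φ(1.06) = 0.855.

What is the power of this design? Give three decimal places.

z_β = |p₁−p₂|·√(n/[p₁q₁+p₂q₂]) − z_{α/2}
    = 0.06 · √(959/0.4820) − 1.645
    = 0.06 · 44.6052 − 1.645
    = 2.6763 − 1.645 = 1.0313 → 1.03
Power = Φ(1.03) = 0.848.

Power ≈ 0.848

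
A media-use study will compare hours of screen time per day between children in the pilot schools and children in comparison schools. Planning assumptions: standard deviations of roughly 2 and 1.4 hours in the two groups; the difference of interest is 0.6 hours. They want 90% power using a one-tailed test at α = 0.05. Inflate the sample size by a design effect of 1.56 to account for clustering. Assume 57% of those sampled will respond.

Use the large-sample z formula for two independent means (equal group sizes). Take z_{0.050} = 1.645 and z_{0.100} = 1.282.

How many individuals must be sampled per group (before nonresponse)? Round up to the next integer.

n = (z_α + z_β)² · (σ₁² + σ₂²) / δ²
  = (1.645 + 1.282)² · (2² + 1.4² = 5.96) / 0.6²
  = 8.5673 · 5.96 / 0.36
  = 141.84
Design effect: 1.56 × 141.84 = 221.27.
Adjust for 57% response: 221.27 / 0.57 = 388.19.
Round up → n = 389 per group.

n = 389 per group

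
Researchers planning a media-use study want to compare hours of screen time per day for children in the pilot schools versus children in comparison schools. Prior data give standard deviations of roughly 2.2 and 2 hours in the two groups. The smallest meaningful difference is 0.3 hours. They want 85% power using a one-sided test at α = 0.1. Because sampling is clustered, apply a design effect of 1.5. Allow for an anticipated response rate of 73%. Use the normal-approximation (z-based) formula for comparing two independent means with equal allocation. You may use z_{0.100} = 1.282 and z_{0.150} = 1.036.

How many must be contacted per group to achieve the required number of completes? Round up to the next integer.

n = 1085 per group

n = (z_α + z_β)² · (σ₁² + σ₂²) / δ²
  = (1.282 + 1.036)² · (2.2² + 2² = 8.84) / 0.3²
  = 5.3731 · 8.84 / 0.09
  = 527.76
Design effect: 1.5 × 527.76 = 791.64.
Adjust for 73% response: 791.64 / 0.73 = 1084.44.
Round up → n = 1085 per group.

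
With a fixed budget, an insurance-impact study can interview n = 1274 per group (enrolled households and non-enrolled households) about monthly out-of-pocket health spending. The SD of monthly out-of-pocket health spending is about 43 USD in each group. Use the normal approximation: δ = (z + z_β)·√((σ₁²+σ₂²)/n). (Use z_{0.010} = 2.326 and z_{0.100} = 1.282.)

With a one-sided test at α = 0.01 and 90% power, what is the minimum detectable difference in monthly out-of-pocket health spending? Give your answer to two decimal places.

δ = (z_α + z_β) · √((σ₁²+σ₂²)/n)
  = (2.326 + 1.282) · √(3698/1274)
  = 3.608 · √2.9027
  = 3.608 · 1.7037
  = 6.1470

Minimum detectable difference ≈ 6.15 USD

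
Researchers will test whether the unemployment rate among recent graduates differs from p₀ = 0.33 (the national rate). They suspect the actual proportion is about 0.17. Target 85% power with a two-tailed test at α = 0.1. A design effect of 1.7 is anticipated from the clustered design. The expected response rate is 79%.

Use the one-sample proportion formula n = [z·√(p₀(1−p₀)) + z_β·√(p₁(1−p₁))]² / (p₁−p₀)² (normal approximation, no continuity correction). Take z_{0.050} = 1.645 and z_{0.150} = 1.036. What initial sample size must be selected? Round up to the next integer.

n = 114

n = [z_{α/2}·√(p₀q₀) + z_β·√(p₁q₁)]² / (p₁ − p₀)²
  = [1.645·√(0.33·0.67) + 1.036·√(0.17·0.83)]² / (-0.16)²
  = [1.645·0.4702 + 1.036·0.3756]² / 0.0256
  = [1.1627]² / 0.0256
  = 52.80
Design effect: 1.7 × 52.80 = 89.77.
Adjust for 79% response: 89.77 / 0.79 = 113.63.
Round up → n = 114.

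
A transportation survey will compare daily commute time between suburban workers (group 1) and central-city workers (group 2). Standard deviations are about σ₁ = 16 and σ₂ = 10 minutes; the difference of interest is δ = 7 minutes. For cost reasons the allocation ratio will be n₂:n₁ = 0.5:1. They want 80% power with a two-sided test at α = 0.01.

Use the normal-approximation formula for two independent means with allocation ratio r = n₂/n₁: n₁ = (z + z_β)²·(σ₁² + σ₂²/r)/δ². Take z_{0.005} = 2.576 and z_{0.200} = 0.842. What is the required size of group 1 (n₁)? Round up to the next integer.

n₁ = (z_{α/2} + z_β)² · (σ₁² + σ₂²/r) / δ²
   = (2.576 + 0.842)² · (16² + 10²/0.5) / 7²
   = 11.6827 · (256 + 200) / 49
   = 11.6827 · 456 / 49
   = 108.72
Round up → n₁ = 109; n₂ = r·n₁ = 0.5 × 109 = 55.

n₁ = 109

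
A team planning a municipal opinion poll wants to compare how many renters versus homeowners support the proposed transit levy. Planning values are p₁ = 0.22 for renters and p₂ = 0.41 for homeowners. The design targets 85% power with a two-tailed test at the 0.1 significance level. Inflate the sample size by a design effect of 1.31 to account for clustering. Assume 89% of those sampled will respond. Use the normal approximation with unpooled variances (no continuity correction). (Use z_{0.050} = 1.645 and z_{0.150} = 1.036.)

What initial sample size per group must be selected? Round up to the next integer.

n = (z_{α/2} + z_β)² · [p₁(1−p₁) + p₂(1−p₂)] / (p₁ − p₂)²
  = (1.645 + 1.036)² · (0.22·0.78 + 0.41·0.59) / (-0.19)²
  = (2.681)² · (0.1716 + 0.2419) / 0.0361
  = 7.1878 · 0.4135 / 0.0361
  = 82.33
Design effect: 1.31 × 82.33 = 107.85.
Adjust for 89% response: 107.85 / 0.89 = 121.18.
Round up → n = 122 per group.

n = 122 per group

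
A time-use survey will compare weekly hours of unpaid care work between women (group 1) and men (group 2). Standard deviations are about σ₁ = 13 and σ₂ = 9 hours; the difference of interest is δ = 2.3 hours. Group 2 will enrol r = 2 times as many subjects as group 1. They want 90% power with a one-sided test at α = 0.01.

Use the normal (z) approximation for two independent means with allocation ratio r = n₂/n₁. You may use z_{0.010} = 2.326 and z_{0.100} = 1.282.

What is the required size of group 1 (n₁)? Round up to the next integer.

n₁ = (z_α + z_β)² · (σ₁² + σ₂²/r) / δ²
   = (2.326 + 1.282)² · (13² + 9²/2) / 2.3²
   = 13.0177 · (169 + 40.5) / 5.29
   = 13.0177 · 209.5 / 5.29
   = 515.54
Round up → n₁ = 516; n₂ = r·n₁ = 2 × 516 = 1032.

n₁ = 516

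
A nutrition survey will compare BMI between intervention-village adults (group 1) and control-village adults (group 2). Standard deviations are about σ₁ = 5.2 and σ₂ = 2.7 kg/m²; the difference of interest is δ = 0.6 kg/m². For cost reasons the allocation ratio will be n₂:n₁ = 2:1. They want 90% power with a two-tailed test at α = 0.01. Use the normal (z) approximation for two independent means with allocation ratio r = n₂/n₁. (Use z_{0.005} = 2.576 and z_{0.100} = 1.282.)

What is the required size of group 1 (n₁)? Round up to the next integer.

n₁ = (z_{α/2} + z_β)² · (σ₁² + σ₂²/r) / δ²
   = (2.576 + 1.282)² · (5.2² + 2.7²/2) / 0.6²
   = 14.8842 · (27.04 + 3.645) / 0.36
   = 14.8842 · 30.685 / 0.36
   = 1268.67
Round up → n₁ = 1269; n₂ = r·n₁ = 2 × 1269 = 2538.

n₁ = 1269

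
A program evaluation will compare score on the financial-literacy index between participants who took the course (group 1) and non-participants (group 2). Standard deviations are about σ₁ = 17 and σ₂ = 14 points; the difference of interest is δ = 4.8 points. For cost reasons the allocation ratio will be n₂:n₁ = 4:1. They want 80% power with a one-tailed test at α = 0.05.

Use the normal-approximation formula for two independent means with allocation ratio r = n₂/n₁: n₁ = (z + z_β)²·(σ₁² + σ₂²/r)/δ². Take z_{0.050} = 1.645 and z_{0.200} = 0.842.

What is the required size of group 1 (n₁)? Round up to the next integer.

n₁ = 91

n₁ = (z_α + z_β)² · (σ₁² + σ₂²/r) / δ²
   = (1.645 + 0.842)² · (17² + 14²/4) / 4.8²
   = 6.1852 · (289 + 49) / 23.04
   = 6.1852 · 338 / 23.04
   = 90.74
Round up → n₁ = 91; n₂ = r·n₁ = 4 × 91 = 364.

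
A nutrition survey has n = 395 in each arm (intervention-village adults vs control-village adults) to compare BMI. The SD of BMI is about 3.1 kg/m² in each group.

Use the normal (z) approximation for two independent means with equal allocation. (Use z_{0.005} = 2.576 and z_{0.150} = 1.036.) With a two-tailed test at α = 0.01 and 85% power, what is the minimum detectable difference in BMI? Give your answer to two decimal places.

δ = (z_{α/2} + z_β) · √((σ₁²+σ₂²)/n)
  = (2.576 + 1.036) · √(19.22/395)
  = 3.612 · √0.04866
  = 3.612 · 0.2206
  = 0.7968

Minimum detectable difference ≈ 0.80 kg/m²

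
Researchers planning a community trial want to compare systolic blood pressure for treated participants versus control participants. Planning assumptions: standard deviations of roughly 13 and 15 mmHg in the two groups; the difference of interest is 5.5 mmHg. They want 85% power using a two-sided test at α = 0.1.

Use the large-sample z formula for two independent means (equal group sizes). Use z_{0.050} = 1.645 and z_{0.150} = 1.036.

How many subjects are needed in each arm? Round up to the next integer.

n = 94 per group

n = (z_{α/2} + z_β)² · (σ₁² + σ₂²) / δ²
  = (1.645 + 1.036)² · (13² + 15² = 394) / 5.5²
  = 7.1878 · 394 / 30.25
  = 93.62
Round up → n = 94 per group.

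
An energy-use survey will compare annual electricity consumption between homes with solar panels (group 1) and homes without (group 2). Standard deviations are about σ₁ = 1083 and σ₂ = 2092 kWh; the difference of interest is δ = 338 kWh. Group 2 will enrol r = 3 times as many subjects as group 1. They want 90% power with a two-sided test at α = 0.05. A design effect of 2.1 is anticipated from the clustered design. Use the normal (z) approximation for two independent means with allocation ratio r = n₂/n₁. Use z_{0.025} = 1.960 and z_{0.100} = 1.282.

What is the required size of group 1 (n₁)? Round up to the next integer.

n₁ = 509

n₁ = (z_{α/2} + z_β)² · (σ₁² + σ₂²/r) / δ²
   = (1.960 + 1.282)² · (1083² + 2092²/3) / 338²
   = 10.5106 · (1172889 + 1458821.3) / 114244
   = 10.5106 · 2631710.3 / 114244
   = 242.12
Design effect: 2.1 × 242.12 = 508.45.
Round up → n₁ = 509; n₂ = r·n₁ = 3 × 509 = 1527.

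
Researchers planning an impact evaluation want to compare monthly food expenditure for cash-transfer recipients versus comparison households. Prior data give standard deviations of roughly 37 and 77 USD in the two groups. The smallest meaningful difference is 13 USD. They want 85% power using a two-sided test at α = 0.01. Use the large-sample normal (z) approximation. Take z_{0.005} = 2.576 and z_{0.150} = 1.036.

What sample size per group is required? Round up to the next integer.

n = (z_{α/2} + z_β)² · (σ₁² + σ₂²) / δ²
  = (2.576 + 1.036)² · (37² + 77² = 7298) / 13²
  = 13.0465 · 7298 / 169
  = 563.39
Round up → n = 564 per group.

n = 564 per group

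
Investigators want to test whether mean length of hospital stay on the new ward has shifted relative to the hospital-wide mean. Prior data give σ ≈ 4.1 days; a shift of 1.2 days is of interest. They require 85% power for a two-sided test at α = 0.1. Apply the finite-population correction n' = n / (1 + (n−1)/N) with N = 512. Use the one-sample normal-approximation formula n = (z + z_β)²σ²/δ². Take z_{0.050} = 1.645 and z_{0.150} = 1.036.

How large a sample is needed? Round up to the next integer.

n = (z_{α/2} + z_β)² · σ² / δ²
  = (1.645 + 1.036)² · 4.1² / 1.2²
  = 7.1878 · 16.81 / 1.44
  = 83.91
Finite-population correction (N = 512): 83.91 / (1 + (83.91 − 1)/512) = 72.21.
Round up → n = 73.

n = 73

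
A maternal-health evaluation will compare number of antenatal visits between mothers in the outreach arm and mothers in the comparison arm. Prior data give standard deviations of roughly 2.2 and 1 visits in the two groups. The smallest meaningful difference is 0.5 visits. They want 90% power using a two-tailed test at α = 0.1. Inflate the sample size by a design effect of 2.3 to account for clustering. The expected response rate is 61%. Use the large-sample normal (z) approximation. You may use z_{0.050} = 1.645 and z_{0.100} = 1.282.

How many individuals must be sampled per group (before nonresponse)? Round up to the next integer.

n = 755 per group

n = (z_{α/2} + z_β)² · (σ₁² + σ₂²) / δ²
  = (1.645 + 1.282)² · (2.2² + 1² = 5.84) / 0.5²
  = 8.5673 · 5.84 / 0.25
  = 200.13
Design effect: 2.3 × 200.13 = 460.31.
Adjust for 61% response: 460.31 / 0.61 = 754.60.
Round up → n = 755 per group.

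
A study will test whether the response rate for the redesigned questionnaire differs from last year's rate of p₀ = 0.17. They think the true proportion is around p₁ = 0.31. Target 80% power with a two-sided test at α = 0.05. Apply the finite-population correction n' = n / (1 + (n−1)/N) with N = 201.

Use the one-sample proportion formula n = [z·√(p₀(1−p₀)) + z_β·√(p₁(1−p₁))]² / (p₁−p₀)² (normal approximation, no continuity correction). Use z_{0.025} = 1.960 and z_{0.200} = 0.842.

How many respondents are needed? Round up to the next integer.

n = 50

n = [z_{α/2}·√(p₀q₀) + z_β·√(p₁q₁)]² / (p₁ − p₀)²
  = [1.960·√(0.17·0.83) + 0.842·√(0.31·0.69)]² / (0.14)²
  = [1.960·0.3756 + 0.842·0.4625]² / 0.0196
  = [1.1257]² / 0.0196
  = 64.65
Finite-population correction (N = 201): 64.65 / (1 + (64.65 − 1)/201) = 49.10.
Round up → n = 50.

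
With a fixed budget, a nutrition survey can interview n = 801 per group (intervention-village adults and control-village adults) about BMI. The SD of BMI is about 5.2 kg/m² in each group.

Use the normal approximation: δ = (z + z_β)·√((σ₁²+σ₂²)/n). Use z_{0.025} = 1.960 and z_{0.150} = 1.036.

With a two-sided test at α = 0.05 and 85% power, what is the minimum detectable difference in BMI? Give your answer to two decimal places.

δ = (z_{α/2} + z_β) · √((σ₁²+σ₂²)/n)
  = (1.960 + 1.036) · √(54.08/801)
  = 2.996 · √0.06752
  = 2.996 · 0.2598
  = 0.7785

Minimum detectable difference ≈ 0.78 kg/m²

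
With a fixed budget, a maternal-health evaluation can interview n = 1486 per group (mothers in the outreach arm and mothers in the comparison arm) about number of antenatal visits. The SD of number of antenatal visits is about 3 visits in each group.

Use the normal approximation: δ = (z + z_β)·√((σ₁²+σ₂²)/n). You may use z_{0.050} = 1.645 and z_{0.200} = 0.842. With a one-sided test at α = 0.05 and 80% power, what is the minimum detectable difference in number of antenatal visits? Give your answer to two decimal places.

δ = (z_α + z_β) · √((σ₁²+σ₂²)/n)
  = (1.645 + 0.842) · √(18/1486)
  = 2.487 · √0.01211
  = 2.487 · 0.1101
  = 0.2737

Minimum detectable difference ≈ 0.27 visits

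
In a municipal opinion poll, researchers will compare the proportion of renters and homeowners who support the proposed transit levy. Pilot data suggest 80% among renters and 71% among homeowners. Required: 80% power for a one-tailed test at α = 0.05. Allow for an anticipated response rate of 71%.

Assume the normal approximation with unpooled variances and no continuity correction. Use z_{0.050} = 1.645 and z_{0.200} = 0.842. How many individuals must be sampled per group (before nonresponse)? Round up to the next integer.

n = 394 per group

n = (z_α + z_β)² · [p₁(1−p₁) + p₂(1−p₂)] / (p₁ − p₂)²
  = (1.645 + 0.842)² · (0.80·0.20 + 0.71·0.29) / (0.09)²
  = (2.487)² · (0.1600 + 0.2059) / 0.0081
  = 6.1852 · 0.3659 / 0.0081
  = 279.40
Adjust for 71% response: 279.40 / 0.71 = 393.52.
Round up → n = 394 per group.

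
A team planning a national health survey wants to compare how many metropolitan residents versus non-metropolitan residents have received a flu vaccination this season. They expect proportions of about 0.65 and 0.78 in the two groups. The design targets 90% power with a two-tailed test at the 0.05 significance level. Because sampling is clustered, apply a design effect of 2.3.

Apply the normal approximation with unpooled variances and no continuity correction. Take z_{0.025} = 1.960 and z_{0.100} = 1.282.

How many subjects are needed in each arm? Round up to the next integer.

n = (z_{α/2} + z_β)² · [p₁(1−p₁) + p₂(1−p₂)] / (p₁ − p₂)²
  = (1.960 + 1.282)² · (0.65·0.35 + 0.78·0.22) / (-0.13)²
  = (3.242)² · (0.2275 + 0.1716) / 0.0169
  = 10.5106 · 0.3991 / 0.0169
  = 248.21
Design effect: 2.3 × 248.21 = 570.89.
Round up → n = 571 per group.

n = 571 per group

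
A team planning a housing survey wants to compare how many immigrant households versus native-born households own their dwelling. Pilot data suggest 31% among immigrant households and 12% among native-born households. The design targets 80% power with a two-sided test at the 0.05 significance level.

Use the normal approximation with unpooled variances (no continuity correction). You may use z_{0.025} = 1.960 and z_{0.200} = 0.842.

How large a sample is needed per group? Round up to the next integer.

n = (z_{α/2} + z_β)² · [p₁(1−p₁) + p₂(1−p₂)] / (p₁ − p₂)²
  = (1.960 + 0.842)² · (0.31·0.69 + 0.12·0.88) / (0.19)²
  = (2.802)² · (0.2139 + 0.1056) / 0.0361
  = 7.8512 · 0.3195 / 0.0361
  = 69.49
Round up → n = 70 per group.

n = 70 per group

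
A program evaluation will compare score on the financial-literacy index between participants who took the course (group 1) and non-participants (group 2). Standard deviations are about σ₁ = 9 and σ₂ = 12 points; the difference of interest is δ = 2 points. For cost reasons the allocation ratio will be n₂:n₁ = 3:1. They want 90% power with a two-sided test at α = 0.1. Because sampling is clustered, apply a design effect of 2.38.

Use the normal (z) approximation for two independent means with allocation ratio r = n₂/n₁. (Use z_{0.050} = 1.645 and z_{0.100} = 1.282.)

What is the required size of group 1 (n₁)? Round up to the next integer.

n₁ = (z_{α/2} + z_β)² · (σ₁² + σ₂²/r) / δ²
   = (1.645 + 1.282)² · (9² + 12²/3) / 2²
   = 8.5673 · (81 + 48) / 4
   = 8.5673 · 129 / 4
   = 276.30
Design effect: 2.38 × 276.30 = 657.59.
Round up → n₁ = 658; n₂ = r·n₁ = 3 × 658 = 1974.

n₁ = 658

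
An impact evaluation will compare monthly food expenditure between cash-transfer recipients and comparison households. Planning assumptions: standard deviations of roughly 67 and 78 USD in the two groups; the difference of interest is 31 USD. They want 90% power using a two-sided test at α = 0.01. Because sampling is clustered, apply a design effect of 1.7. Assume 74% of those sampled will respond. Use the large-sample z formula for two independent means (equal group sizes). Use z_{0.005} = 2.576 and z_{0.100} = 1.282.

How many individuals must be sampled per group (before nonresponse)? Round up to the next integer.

n = (z_{α/2} + z_β)² · (σ₁² + σ₂²) / δ²
  = (2.576 + 1.282)² · (67² + 78² = 10573) / 31²
  = 14.8842 · 10573 / 961
  = 163.76
Design effect: 1.7 × 163.76 = 278.39.
Adjust for 74% response: 278.39 / 0.74 = 376.20.
Round up → n = 377 per group.

n = 377 per group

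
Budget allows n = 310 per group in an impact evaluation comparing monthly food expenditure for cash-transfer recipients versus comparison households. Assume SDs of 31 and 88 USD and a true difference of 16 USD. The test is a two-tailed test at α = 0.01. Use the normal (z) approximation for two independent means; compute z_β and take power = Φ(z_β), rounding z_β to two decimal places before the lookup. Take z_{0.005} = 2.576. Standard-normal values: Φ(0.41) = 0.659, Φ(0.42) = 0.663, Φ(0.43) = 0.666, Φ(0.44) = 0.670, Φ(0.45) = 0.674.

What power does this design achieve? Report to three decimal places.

z_β = δ·√(n/(σ₁²+σ₂²)) − z_{α/2}
    = 16 · √(310/8705) − 2.576
    = 16 · 0.18871 − 2.576
    = 3.0194 − 2.576 = 0.4434 → 0.44
Power = Φ(0.44) = 0.670.

Power ≈ 0.670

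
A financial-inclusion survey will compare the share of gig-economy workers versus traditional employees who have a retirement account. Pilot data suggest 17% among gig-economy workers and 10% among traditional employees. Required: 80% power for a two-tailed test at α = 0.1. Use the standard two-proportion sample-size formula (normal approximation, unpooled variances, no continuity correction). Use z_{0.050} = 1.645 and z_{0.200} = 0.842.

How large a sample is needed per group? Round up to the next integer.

n = (z_{α/2} + z_β)² · [p₁(1−p₁) + p₂(1−p₂)] / (p₁ − p₂)²
  = (1.645 + 0.842)² · (0.17·0.83 + 0.10·0.90) / (0.07)²
  = (2.487)² · (0.1411 + 0.0900) / 0.0049
  = 6.1852 · 0.2311 / 0.0049
  = 291.71
Round up → n = 292 per group.

n = 292 per group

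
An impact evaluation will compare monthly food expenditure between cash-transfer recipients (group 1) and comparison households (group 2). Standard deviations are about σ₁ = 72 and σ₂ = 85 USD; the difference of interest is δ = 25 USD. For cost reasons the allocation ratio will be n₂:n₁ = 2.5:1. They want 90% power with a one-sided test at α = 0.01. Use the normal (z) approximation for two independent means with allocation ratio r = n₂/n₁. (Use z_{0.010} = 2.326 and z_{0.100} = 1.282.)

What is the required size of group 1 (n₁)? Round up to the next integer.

n₁ = 169

n₁ = (z_α + z_β)² · (σ₁² + σ₂²/r) / δ²
   = (2.326 + 1.282)² · (72² + 85²/2.5) / 25²
   = 13.0177 · (5184 + 2890) / 625
   = 13.0177 · 8074 / 625
   = 168.17
Round up → n₁ = 169; n₂ = r·n₁ = 2.5 × 169 = 423.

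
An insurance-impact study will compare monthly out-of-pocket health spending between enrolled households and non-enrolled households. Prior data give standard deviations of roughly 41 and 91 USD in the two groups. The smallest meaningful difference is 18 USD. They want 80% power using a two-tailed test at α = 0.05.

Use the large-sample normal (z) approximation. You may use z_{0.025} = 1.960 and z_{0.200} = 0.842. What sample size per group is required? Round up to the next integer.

n = (z_{α/2} + z_β)² · (σ₁² + σ₂²) / δ²
  = (1.960 + 0.842)² · (41² + 91² = 9962) / 18²
  = 7.8512 · 9962 / 324
  = 241.40
Round up → n = 242 per group.

n = 242 per group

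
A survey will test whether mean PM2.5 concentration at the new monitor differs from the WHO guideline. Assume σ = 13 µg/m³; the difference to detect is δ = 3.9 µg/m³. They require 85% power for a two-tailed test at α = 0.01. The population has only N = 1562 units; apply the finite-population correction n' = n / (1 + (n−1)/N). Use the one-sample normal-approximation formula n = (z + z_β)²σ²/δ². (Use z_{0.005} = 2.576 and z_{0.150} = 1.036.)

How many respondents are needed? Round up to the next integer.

n = 133

n = (z_{α/2} + z_β)² · σ² / δ²
  = (2.576 + 1.036)² · 13² / 3.9²
  = 13.0465 · 169 / 15.21
  = 144.96
Finite-population correction (N = 1562): 144.96 / (1 + (144.96 − 1)/1562) = 132.73.
Round up → n = 133.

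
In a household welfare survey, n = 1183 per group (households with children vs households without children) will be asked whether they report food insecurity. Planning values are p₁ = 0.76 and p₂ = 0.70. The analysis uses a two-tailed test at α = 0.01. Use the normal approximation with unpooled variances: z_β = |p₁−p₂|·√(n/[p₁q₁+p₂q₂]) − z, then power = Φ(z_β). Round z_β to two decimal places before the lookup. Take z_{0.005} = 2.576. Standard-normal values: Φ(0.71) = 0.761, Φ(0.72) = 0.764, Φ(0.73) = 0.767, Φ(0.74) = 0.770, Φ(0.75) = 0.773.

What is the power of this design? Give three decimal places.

z_β = |p₁−p₂|·√(n/[p₁q₁+p₂q₂]) − z_{α/2}
    = 0.06 · √(1183/0.3924) − 2.576
    = 0.06 · 54.9070 − 2.576
    = 3.2944 − 2.576 = 0.7184 → 0.72
Power = Φ(0.72) = 0.764.

Power ≈ 0.764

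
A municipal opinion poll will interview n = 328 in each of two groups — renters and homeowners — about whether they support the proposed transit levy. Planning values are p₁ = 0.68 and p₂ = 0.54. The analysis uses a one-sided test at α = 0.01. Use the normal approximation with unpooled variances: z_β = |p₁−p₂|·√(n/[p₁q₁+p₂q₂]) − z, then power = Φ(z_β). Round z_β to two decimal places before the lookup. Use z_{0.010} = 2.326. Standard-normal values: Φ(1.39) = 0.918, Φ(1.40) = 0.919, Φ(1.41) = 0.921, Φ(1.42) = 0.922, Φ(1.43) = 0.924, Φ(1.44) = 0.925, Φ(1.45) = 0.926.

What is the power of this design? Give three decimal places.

Power ≈ 0.918

z_β = |p₁−p₂|·√(n/[p₁q₁+p₂q₂]) − z_α
    = 0.14 · √(328/0.4660) − 2.326
    = 0.14 · 26.5304 − 2.326
    = 3.7143 − 2.326 = 1.3883 → 1.39
Power = Φ(1.39) = 0.918.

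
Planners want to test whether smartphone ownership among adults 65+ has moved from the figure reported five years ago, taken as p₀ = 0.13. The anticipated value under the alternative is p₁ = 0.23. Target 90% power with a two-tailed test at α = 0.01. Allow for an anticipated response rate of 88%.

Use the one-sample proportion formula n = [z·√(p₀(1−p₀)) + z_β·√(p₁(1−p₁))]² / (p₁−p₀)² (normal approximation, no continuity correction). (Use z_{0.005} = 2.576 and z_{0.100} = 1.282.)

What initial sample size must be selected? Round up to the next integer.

n = [z_{α/2}·√(p₀q₀) + z_β·√(p₁q₁)]² / (p₁ − p₀)²
  = [2.576·√(0.13·0.87) + 1.282·√(0.23·0.77)]² / (0.10)²
  = [2.576·0.3363 + 1.282·0.4208]² / 0.0100
  = [1.4058]² / 0.0100
  = 197.63
Adjust for 88% response: 197.63 / 0.88 = 224.58.
Round up → n = 225.

n = 225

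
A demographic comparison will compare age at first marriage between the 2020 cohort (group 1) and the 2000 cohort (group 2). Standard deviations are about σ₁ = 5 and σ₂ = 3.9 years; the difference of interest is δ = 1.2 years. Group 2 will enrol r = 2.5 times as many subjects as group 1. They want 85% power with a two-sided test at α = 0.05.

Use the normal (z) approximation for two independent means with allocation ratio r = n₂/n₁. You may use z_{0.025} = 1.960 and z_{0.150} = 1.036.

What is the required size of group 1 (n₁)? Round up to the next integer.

n₁ = (z_{α/2} + z_β)² · (σ₁² + σ₂²/r) / δ²
   = (1.960 + 1.036)² · (5² + 3.9²/2.5) / 1.2²
   = 8.9760 · (25 + 6.084) / 1.44
   = 8.9760 · 31.084 / 1.44
   = 193.76
Round up → n₁ = 194; n₂ = r·n₁ = 2.5 × 194 = 485.

n₁ = 194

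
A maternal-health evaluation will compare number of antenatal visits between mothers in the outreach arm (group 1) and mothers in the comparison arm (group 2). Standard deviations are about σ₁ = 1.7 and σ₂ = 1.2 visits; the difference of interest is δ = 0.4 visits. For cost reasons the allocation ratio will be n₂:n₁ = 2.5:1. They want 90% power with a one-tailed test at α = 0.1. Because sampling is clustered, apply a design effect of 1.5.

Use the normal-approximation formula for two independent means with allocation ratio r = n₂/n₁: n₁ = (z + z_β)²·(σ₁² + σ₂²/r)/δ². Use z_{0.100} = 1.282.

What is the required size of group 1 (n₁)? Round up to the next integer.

n₁ = 214

n₁ = (z_α + z_β)² · (σ₁² + σ₂²/r) / δ²
   = (1.282 + 1.282)² · (1.7² + 1.2²/2.5) / 0.4²
   = 6.5741 · (2.89 + 0.576) / 0.16
   = 6.5741 · 3.466 / 0.16
   = 142.41
Design effect: 1.5 × 142.41 = 213.62.
Round up → n₁ = 214; n₂ = r·n₁ = 2.5 × 214 = 535.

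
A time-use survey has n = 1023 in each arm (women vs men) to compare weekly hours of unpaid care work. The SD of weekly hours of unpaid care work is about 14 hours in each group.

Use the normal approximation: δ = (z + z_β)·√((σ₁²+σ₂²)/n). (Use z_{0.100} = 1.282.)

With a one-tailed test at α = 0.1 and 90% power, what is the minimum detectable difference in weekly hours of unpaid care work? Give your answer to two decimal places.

Minimum detectable difference ≈ 1.59 hours

δ = (z_α + z_β) · √((σ₁²+σ₂²)/n)
  = (1.282 + 1.282) · √(392/1023)
  = 2.564 · √0.38319
  = 2.564 · 0.6190
  = 1.5872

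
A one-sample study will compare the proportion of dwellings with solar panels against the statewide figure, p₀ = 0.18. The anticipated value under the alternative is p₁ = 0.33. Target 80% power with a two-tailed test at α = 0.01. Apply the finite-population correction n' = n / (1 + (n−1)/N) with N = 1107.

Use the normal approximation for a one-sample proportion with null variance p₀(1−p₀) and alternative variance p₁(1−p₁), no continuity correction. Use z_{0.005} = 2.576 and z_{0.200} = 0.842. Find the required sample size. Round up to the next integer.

n = [z_{α/2}·√(p₀q₀) + z_β·√(p₁q₁)]² / (p₁ − p₀)²
  = [2.576·√(0.18·0.82) + 0.842·√(0.33·0.67)]² / (0.15)²
  = [2.576·0.3842 + 0.842·0.4702]² / 0.0225
  = [1.3856]² / 0.0225
  = 85.33
Finite-population correction (N = 1107): 85.33 / (1 + (85.33 − 1)/1107) = 79.29.
Round up → n = 80.

n = 80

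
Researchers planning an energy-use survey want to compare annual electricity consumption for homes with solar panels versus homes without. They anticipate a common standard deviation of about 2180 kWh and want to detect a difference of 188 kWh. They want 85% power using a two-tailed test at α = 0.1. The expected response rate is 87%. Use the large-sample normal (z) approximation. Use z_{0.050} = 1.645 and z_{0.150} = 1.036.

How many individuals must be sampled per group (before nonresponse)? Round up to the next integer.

n = (z_{α/2} + z_β)² · (σ₁² + σ₂²) / δ²
  = (1.645 + 1.036)² · (2·2180² = 9504800) / 188²
  = 7.1878 · 9504800 / 35344
  = 1932.95
Adjust for 87% response: 1932.95 / 0.87 = 2221.78.
Round up → n = 2222 per group.

n = 2222 per group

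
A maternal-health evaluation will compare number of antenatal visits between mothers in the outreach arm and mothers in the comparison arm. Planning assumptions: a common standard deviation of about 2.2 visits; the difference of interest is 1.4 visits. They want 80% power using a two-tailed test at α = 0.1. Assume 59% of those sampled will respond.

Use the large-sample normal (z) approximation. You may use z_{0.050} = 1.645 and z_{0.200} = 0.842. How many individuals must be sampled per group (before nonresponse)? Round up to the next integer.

n = (z_{α/2} + z_β)² · (σ₁² + σ₂²) / δ²
  = (1.645 + 0.842)² · (2·2.2² = 9.68) / 1.4²
  = 6.1852 · 9.68 / 1.96
  = 30.55
Adjust for 59% response: 30.55 / 0.59 = 51.77.
Round up → n = 52 per group.

n = 52 per group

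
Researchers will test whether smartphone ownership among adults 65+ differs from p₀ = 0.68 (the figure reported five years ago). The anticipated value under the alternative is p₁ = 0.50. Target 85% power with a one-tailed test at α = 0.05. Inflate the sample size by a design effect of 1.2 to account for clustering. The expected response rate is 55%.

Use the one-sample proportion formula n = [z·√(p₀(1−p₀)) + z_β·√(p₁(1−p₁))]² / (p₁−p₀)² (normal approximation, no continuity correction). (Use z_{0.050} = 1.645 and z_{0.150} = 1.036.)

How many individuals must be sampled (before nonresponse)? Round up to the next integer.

n = 112

n = [z_α·√(p₀q₀) + z_β·√(p₁q₁)]² / (p₁ − p₀)²
  = [1.645·√(0.68·0.32) + 1.036·√(0.50·0.50)]² / (-0.18)²
  = [1.645·0.4665 + 1.036·0.5000]² / 0.0324
  = [1.2854]² / 0.0324
  = 50.99
Design effect: 1.2 × 50.99 = 61.19.
Adjust for 55% response: 61.19 / 0.55 = 111.25.
Round up → n = 112.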